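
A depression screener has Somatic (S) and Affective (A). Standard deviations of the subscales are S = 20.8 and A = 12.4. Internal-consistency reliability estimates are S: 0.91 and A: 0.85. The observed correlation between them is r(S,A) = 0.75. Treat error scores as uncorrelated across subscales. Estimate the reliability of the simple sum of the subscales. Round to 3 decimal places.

0.936

Var(S+A) = 20.8² + 12.4² + 2·[20.8·12.4·0.75] = 586.4 + 386.88 = 973.28.
Under uncorrelated errors the observed covariances equal the true-score covariances, so only the own-variance terms attenuate.
True-score variance = [20.8²·0.91 + 12.4²·0.85] + 386.88 = 524.398 + 386.88 = 911.278.
Reliability = 911.278 / 973.28 = 0.936.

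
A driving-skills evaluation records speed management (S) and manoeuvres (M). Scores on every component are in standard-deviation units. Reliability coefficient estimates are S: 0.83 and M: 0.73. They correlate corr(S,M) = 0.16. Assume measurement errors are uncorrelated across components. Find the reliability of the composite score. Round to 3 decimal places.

0.810

Var(S+M) = 2 + 2·[0.16] = 2 + 0.32 = 2.32.
With uncorrelated errors the cross-covariances are all true-score covariance, so they carry over unchanged; only the diagonal terms shrink to ρᵢσᵢ².
True-score variance = [0.83 + 0.73] + 0.32 = 1.56 + 0.32 = 1.88.
Reliability = 1.88 / 2.32 = 0.810.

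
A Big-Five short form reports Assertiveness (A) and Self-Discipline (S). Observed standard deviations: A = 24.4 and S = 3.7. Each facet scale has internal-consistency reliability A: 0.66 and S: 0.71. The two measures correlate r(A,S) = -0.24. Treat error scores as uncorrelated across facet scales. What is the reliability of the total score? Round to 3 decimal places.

Var(A+S) = 24.4² + 3.7² + 2·[24.4·3.7·(-0.24)] = 609.05 − 43.3344 = 565.716.
Under uncorrelated errors the observed covariances equal the true-score covariances, so only the own-variance terms attenuate.
True-score variance = [24.4²·0.66 + 3.7²·0.71] − 43.3344 = 402.657 − 43.3344 = 359.323.
Reliability = 359.323 / 565.716 = 0.635.

0.635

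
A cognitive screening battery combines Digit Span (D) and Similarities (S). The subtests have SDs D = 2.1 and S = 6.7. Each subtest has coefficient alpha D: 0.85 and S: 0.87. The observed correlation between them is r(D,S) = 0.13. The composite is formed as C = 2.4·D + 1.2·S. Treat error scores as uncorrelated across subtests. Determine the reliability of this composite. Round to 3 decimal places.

0.879

Var(C) = 2.4²·2.1² + 1.2²·6.7² + 2·[2.88·2.1·6.7·0.13] = 90.0432 + 10.5356 = 100.579.
Because errors are independent across components, Cov(Tᵢ,Tⱼ) = Cov(Xᵢ,Xⱼ); the off-diagonal part of the true-score variance is the same as above.
True-score variance = [2.4²·2.1²·0.85 + 1.2²·6.7²·0.87] + 10.5356 = 77.8296 + 10.5356 = 88.3652.
Reliability = 88.3652 / 100.579 = 0.879.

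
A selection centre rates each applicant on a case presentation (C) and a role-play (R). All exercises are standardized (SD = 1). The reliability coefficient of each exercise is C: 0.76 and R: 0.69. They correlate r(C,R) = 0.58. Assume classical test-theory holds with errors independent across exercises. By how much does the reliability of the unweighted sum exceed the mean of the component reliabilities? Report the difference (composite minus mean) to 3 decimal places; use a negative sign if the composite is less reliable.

0.101

Var(sum) = 2 + 1.16 = 3.16; true-score variance = 1.45 + 1.16 = 2.61; composite reliability = 0.8259.
Mean component reliability = 0.7250.
Difference = 0.8259 − 0.7250 = 0.101.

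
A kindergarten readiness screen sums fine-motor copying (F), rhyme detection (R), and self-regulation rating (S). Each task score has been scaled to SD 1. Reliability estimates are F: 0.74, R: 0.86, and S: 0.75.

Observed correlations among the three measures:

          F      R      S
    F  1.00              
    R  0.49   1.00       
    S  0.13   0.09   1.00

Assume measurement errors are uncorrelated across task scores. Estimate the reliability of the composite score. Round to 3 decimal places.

0.853

Var(F+R+S) = 3 + 2·[0.49 + 0.13 + 0.09] = 3 + 1.42 = 4.42.
With uncorrelated errors the cross-covariances are all true-score covariance, so they carry over unchanged; only the diagonal terms shrink to ρᵢσᵢ².
True-score variance = [0.74 + 0.86 + 0.75] + 1.42 = 2.35 + 1.42 = 3.77.
Reliability = 3.77 / 4.42 = 0.853.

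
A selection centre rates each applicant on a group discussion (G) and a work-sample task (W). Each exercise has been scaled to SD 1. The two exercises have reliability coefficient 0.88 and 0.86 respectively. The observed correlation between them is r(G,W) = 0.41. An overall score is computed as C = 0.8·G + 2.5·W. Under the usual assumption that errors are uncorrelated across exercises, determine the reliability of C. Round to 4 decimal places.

Var(C) = 0.8² + 2.5² + 2·[2·0.41] = 6.89 + 1.64 = 8.53.
Under uncorrelated errors the observed covariances equal the true-score covariances, so only the own-variance terms attenuate.
True-score variance = [0.8²·0.88 + 2.5²·0.86] + 1.64 = 5.9382 + 1.64 = 7.5782.
Reliability = 7.5782 / 8.53 = 0.8884.

0.8884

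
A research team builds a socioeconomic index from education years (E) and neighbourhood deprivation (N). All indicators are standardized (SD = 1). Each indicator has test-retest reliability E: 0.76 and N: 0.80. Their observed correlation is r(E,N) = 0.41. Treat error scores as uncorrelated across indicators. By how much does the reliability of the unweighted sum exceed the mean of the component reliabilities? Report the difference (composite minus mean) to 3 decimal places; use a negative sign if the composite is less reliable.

0.064

Var(sum) = 2 + 0.82 = 2.82; true-score variance = 1.56 + 0.82 = 2.38; composite reliability = 0.8440.
Mean component reliability = 0.7800.
Difference = 0.8440 − 0.7800 = 0.064.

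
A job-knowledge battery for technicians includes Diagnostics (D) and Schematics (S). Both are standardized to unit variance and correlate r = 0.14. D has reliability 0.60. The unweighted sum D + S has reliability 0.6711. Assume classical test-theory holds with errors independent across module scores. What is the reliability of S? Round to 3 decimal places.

0.650

Var(D+S) = 2 + 2·0.14 = 2.280.
True-score variance = ρ_D + ρ_S + 2·0.14, so 0.6711 = (0.60 + ρ_S + 0.28) / 2.280.
ρ_S = 0.6711·2.280 − 0.60 − 0.28 = 0.650.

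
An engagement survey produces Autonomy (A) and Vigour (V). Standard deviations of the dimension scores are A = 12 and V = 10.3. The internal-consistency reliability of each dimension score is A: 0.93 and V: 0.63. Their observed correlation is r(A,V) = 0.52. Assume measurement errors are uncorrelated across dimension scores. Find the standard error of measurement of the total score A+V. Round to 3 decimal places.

Var(total) = 250.09 + 128.544 = 378.634.
True-score variance = 200.757 + 128.544 = 329.301, so reliability = 0.8697.
Error variance = 378.634 − 329.301 = 49.3333; SEM = √49.3333 = 7.024.

7.024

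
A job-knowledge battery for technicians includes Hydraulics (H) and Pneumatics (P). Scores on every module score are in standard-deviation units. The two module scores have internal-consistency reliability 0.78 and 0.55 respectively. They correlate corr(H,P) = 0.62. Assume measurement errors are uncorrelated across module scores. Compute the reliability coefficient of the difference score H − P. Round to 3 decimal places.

Var(H−P) = 1 + 1 − 2·0.62 = 2 − 1.24 = 0.76.
Because errors are independent across components, Cov(Tᵢ,Tⱼ) = Cov(Xᵢ,Xⱼ); the off-diagonal part of the true-score variance is the same as above.
True-score variance = [0.78 + 0.55] − 1.24 = 1.33 − 1.24 = 0.09.
Reliability = 0.09 / 0.76 = 0.118.

0.118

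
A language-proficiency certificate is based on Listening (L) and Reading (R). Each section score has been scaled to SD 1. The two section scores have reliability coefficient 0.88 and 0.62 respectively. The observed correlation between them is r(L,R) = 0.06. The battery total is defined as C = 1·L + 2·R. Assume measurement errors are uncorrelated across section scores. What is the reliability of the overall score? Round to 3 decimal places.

0.687

Var(C) = 1 + 2² + 2·[2·0.06] = 5 + 0.24 = 5.24.
With uncorrelated errors the cross-covariances are all true-score covariance, so they carry over unchanged; only the diagonal terms shrink to ρᵢσᵢ².
True-score variance = [0.88 + 2²·0.62] + 0.24 = 3.36 + 0.24 = 3.6.
Reliability = 3.6 / 5.24 = 0.687.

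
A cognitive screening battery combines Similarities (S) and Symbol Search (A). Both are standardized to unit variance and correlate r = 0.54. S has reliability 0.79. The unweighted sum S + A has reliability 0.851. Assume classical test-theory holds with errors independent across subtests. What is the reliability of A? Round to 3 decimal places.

Var(S+A) = 2 + 2·0.54 = 3.080.
True-score variance = ρ_S + ρ_A + 2·0.54, so 0.851 = (0.79 + ρ_A + 1.08) / 3.080.
ρ_A = 0.851·3.080 − 0.79 − 1.08 = 0.751.

0.751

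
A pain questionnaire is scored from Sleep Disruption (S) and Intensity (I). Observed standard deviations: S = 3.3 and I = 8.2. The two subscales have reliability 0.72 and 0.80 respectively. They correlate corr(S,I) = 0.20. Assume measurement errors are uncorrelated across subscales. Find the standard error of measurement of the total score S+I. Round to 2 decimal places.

4.06

Var(total) = 78.13 + 10.824 = 88.954.
True-score variance = 61.6328 + 10.824 = 72.4568, so reliability = 0.8145.
Error variance = 88.954 − 72.4568 = 16.4972; SEM = √16.4972 = 4.06.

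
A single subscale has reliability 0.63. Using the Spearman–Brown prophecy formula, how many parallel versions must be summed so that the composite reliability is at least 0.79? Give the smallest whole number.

3

k ≥ ρ*(1−ρ₁)/(ρ₁(1−ρ*)) = 0.79·0.37 / (0.63·0.21) = 2.209.
Smallest integer k = 3.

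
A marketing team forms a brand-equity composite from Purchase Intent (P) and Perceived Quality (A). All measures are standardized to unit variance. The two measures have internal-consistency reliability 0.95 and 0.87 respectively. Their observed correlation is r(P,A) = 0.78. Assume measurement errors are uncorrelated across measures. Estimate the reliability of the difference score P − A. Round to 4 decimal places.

0.5909

Var(P−A) = 1 + 1 − 2·0.78 = 2 − 1.56 = 0.44.
Because errors are independent across components, Cov(Tᵢ,Tⱼ) = Cov(Xᵢ,Xⱼ); the off-diagonal part of the true-score variance is the same as above.
True-score variance = [0.95 + 0.87] − 1.56 = 1.82 − 1.56 = 0.26.
Reliability = 0.26 / 0.44 = 0.5909.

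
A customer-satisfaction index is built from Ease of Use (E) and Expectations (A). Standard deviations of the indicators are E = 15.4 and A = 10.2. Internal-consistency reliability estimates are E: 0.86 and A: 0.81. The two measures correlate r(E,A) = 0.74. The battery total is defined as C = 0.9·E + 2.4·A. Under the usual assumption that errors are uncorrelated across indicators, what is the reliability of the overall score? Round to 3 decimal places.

0.891

Var(C) = 0.9²·15.4² + 2.4²·10.2² + 2·[2.16·15.4·10.2·0.74] = 791.37 + 502.153 = 1293.52.
Because errors are independent across components, Cov(Tᵢ,Tⱼ) = Cov(Xᵢ,Xⱼ); the off-diagonal part of the true-score variance is the same as above.
True-score variance = [0.9²·15.4²·0.86 + 2.4²·10.2²·0.81] + 502.153 = 650.615 + 502.153 = 1152.77.
Reliability = 1152.77 / 1293.52 = 0.891.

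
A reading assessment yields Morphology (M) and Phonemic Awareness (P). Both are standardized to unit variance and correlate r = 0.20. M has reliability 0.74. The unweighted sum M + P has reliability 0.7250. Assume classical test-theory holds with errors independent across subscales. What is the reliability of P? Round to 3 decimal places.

0.600

Var(M+P) = 2 + 2·0.20 = 2.400.
True-score variance = ρ_M + ρ_P + 2·0.20, so 0.7250 = (0.74 + ρ_P + 0.40) / 2.400.
ρ_P = 0.7250·2.400 − 0.74 − 0.40 = 0.600.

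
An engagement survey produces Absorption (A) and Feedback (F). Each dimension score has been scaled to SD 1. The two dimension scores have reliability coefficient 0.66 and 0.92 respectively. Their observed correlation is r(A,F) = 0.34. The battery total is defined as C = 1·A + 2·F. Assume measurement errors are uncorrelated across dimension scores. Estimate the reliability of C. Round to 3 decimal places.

Var(C) = 1 + 2² + 2·[2·0.34] = 5 + 1.36 = 6.36.
With uncorrelated errors the cross-covariances are all true-score covariance, so they carry over unchanged; only the diagonal terms shrink to ρᵢσᵢ².
True-score variance = [0.66 + 2²·0.92] + 1.36 = 4.34 + 1.36 = 5.7.
Reliability = 5.7 / 6.36 = 0.896.

0.896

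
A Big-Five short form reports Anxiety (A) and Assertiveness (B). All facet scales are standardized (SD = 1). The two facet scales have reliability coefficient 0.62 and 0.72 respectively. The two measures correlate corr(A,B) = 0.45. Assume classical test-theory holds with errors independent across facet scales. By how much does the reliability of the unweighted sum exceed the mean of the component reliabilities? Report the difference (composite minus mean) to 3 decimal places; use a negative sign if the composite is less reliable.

Var(sum) = 2 + 0.9 = 2.9; true-score variance = 1.34 + 0.9 = 2.24; composite reliability = 0.7724.
Mean component reliability = 0.6700.
Difference = 0.7724 − 0.6700 = 0.102.

0.102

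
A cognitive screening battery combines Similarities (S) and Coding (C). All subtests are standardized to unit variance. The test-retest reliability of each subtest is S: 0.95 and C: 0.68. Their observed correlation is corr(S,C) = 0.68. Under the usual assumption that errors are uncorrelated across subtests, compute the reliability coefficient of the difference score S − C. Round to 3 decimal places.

0.422

Var(S−C) = 1 + 1 − 2·0.68 = 2 − 1.36 = 0.64.
Under uncorrelated errors the observed covariances equal the true-score covariances, so only the own-variance terms attenuate.
True-score variance = [0.95 + 0.68] − 1.36 = 1.63 − 1.36 = 0.27.
Reliability = 0.27 / 0.64 = 0.422.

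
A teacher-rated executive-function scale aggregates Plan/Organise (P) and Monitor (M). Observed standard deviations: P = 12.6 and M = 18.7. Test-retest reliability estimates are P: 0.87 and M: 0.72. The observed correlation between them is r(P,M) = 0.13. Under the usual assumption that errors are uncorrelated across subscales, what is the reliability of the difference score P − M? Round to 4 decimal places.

Var(P−M) = 12.6² + 18.7² − 2·12.6·18.7·0.13 = 508.45 − 61.2612 = 447.189.
Under uncorrelated errors the observed covariances equal the true-score covariances, so only the own-variance terms attenuate.
True-score variance = [12.6²·0.87 + 18.7²·0.72] − 61.2612 = 389.898 − 61.2612 = 328.637.
Reliability = 328.637 / 447.189 = 0.7349.

0.7349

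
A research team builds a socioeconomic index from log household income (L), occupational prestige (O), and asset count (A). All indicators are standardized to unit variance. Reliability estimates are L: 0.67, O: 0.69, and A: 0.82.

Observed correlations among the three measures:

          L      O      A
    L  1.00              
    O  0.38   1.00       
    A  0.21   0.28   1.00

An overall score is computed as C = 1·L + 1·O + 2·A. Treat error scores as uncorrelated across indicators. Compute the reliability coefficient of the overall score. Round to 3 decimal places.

0.844

Var(C) = 1 + 1 + 2² + 2·[0.38 + 2·0.21 + 2·0.28] = 6 + 2.72 = 8.72.
Under uncorrelated errors the observed covariances equal the true-score covariances, so only the own-variance terms attenuate.
True-score variance = [0.67 + 0.69 + 2²·0.82] + 2.72 = 4.64 + 2.72 = 7.36.
Reliability = 7.36 / 8.72 = 0.844.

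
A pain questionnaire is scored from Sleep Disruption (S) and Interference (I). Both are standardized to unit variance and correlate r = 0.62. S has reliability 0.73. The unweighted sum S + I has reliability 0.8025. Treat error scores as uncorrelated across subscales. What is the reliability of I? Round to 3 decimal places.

Var(S+I) = 2 + 2·0.62 = 3.240.
True-score variance = ρ_S + ρ_I + 2·0.62, so 0.8025 = (0.73 + ρ_I + 1.24) / 3.240.
ρ_I = 0.8025·3.240 − 0.73 − 1.24 = 0.630.

0.630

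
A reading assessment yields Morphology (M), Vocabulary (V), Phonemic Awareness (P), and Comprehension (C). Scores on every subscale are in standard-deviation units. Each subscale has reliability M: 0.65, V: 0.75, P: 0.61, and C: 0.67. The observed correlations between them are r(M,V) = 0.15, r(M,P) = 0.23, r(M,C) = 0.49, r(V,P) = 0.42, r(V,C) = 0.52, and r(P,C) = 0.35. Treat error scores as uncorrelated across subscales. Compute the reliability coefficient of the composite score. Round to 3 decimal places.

Var(M+V+P+C) = 4 + 2·[0.15 + 0.23 + 0.49 + 0.42 + 0.52 + 0.35] = 4 + 4.32 = 8.32.
With uncorrelated errors the cross-covariances are all true-score covariance, so they carry over unchanged; only the diagonal terms shrink to ρᵢσᵢ².
True-score variance = [0.65 + 0.75 + 0.61 + 0.67] + 4.32 = 2.68 + 4.32 = 7.
Reliability = 7 / 8.32 = 0.841.

0.841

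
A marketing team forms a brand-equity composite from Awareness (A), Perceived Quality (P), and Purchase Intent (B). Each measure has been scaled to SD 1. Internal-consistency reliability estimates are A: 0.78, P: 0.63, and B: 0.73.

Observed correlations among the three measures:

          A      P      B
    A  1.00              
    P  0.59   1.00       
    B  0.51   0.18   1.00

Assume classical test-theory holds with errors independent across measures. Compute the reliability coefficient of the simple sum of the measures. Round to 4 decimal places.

Var(A+P+B) = 3 + 2·[0.59 + 0.51 + 0.18] = 3 + 2.56 = 5.56.
Under uncorrelated errors the observed covariances equal the true-score covariances, so only the own-variance terms attenuate.
True-score variance = [0.78 + 0.63 + 0.73] + 2.56 = 2.14 + 2.56 = 4.7.
Reliability = 4.7 / 5.56 = 0.8453.

0.8453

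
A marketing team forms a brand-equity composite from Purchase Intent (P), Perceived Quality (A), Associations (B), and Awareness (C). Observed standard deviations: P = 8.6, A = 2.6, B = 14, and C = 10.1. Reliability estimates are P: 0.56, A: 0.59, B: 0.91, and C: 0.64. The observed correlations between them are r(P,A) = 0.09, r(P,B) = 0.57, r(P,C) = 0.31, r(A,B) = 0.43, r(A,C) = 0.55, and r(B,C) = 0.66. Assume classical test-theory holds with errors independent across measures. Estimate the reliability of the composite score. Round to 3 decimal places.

0.891

Var(P+A+B+C) = 8.6² + 2.6² + 14² + 10.1² + 2·[8.6·2.6·0.09 + 8.6·14·0.57 + 8.6·10.1·0.31 + 2.6·14·0.43 + 2.6·10.1·0.55 + 14·10.1·0.66] = 378.73 + 441.972 = 820.702.
With uncorrelated errors the cross-covariances are all true-score covariance, so they carry over unchanged; only the diagonal terms shrink to ρᵢσᵢ².
True-score variance = [8.6²·0.56 + 2.6²·0.59 + 14²·0.91 + 10.1²·0.64] + 441.972 = 289.052 + 441.972 = 731.024.
Reliability = 731.024 / 820.702 = 0.891.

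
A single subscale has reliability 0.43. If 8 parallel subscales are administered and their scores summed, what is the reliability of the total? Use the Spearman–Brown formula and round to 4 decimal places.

ρ_k = kρ / (1 + (k−1)ρ) = 8·0.43 / (1 + 7·0.43) = 3.440 / 4.010 = 0.8579.

0.8579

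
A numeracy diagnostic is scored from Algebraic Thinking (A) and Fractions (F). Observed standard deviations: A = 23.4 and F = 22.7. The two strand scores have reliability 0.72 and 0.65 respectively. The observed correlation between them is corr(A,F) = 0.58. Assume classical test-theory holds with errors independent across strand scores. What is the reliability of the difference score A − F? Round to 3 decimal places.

Var(A−F) = 23.4² + 22.7² − 2·23.4·22.7·0.58 = 1062.85 − 616.169 = 446.681.
With uncorrelated errors the cross-covariances are all true-score covariance, so they carry over unchanged; only the diagonal terms shrink to ρᵢσᵢ².
True-score variance = [23.4²·0.72 + 22.7²·0.65] − 616.169 = 729.182 − 616.169 = 113.013.
Reliability = 113.013 / 446.681 = 0.253.

0.253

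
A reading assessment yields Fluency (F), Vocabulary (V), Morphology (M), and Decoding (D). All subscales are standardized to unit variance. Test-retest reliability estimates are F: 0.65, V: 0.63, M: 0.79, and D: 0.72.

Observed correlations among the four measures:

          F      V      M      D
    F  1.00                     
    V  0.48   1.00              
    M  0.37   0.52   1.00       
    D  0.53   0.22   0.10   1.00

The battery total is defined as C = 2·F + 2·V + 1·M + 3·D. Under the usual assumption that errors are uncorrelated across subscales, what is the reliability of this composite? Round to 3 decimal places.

0.840

Var(C) = 2² + 2² + 1 + 3² + 2·[4·0.48 + 2·0.37 + 6·0.53 + 2·0.52 + 6·0.22 + 3·0.10] = 18 + 17 = 35.
Because errors are independent across components, Cov(Tᵢ,Tⱼ) = Cov(Xᵢ,Xⱼ); the off-diagonal part of the true-score variance is the same as above.
True-score variance = [2²·0.65 + 2²·0.63 + 0.79 + 3²·0.72] + 17 = 12.39 + 17 = 29.39.
Reliability = 29.39 / 35 = 0.840.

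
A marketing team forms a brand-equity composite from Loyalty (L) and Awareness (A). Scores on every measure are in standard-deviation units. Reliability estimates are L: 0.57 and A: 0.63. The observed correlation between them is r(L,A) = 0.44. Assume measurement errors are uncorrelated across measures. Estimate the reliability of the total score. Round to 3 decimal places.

0.722

Var(L+A) = 2 + 2·[0.44] = 2 + 0.88 = 2.88.
Because errors are independent across components, Cov(Tᵢ,Tⱼ) = Cov(Xᵢ,Xⱼ); the off-diagonal part of the true-score variance is the same as above.
True-score variance = [0.57 + 0.63] + 0.88 = 1.2 + 0.88 = 2.08.
Reliability = 2.08 / 2.88 = 0.722.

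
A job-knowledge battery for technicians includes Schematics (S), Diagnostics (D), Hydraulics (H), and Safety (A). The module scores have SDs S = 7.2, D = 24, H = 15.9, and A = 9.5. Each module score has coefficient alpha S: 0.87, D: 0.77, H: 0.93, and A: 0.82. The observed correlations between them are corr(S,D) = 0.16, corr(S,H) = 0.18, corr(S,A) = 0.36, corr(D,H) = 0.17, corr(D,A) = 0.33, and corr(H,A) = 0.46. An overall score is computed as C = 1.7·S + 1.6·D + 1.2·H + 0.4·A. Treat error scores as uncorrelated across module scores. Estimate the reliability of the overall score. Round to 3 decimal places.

Var(C) = 1.7²·7.2² + 1.6²·24² + 1.2²·15.9² + 0.4²·9.5² + 2·[2.72·7.2·24·0.16 + 2.04·7.2·15.9·0.18 + 0.68·7.2·9.5·0.36 + 1.92·24·15.9·0.17 + 0.64·24·9.5·0.33 + 0.48·15.9·9.5·0.46] = 2002.86 + 680.087 = 2682.95.
Under uncorrelated errors the observed covariances equal the true-score covariances, so only the own-variance terms attenuate.
True-score variance = [1.7²·7.2²·0.87 + 1.6²·24²·0.77 + 1.2²·15.9²·0.93 + 0.4²·9.5²·0.82] + 680.087 = 1616.16 + 680.087 = 2296.24.
Reliability = 2296.24 / 2682.95 = 0.856.

0.856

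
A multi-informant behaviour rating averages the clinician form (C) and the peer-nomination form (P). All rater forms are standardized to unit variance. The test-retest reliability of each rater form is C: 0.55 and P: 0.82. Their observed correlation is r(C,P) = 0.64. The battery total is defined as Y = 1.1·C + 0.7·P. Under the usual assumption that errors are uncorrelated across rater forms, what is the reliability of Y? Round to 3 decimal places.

0.764

Var(Y) = 1.1² + 0.7² + 2·[0.77·0.64] = 1.7 + 0.9856 = 2.6856.
With uncorrelated errors the cross-covariances are all true-score covariance, so they carry over unchanged; only the diagonal terms shrink to ρᵢσᵢ².
True-score variance = [1.1²·0.55 + 0.7²·0.82] + 0.9856 = 1.0673 + 0.9856 = 2.0529.
Reliability = 2.0529 / 2.6856 = 0.764.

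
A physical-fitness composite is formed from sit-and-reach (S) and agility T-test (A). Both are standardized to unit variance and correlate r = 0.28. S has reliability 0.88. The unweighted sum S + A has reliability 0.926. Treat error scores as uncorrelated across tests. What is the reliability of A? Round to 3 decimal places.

0.931

Var(S+A) = 2 + 2·0.28 = 2.560.
True-score variance = ρ_S + ρ_A + 2·0.28, so 0.926 = (0.88 + ρ_A + 0.56) / 2.560.
ρ_A = 0.926·2.560 − 0.88 − 0.56 = 0.931.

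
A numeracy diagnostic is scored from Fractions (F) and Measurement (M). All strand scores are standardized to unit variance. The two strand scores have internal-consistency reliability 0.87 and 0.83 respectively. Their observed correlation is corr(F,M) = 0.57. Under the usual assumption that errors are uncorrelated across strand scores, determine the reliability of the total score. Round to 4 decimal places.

0.9045

Var(F+M) = 2 + 2·[0.57] = 2 + 1.14 = 3.14.
Because errors are independent across components, Cov(Tᵢ,Tⱼ) = Cov(Xᵢ,Xⱼ); the off-diagonal part of the true-score variance is the same as above.
True-score variance = [0.87 + 0.83] + 1.14 = 1.7 + 1.14 = 2.84.
Reliability = 2.84 / 3.14 = 0.9045.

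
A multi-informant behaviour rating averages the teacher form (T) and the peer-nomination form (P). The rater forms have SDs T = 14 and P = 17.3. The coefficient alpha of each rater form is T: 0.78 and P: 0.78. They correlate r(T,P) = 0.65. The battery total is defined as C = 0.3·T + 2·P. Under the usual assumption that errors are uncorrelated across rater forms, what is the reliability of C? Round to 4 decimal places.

Var(C) = 0.3²·14² + 2²·17.3² + 2·[0.6·14·17.3·0.65] = 1214.8 + 188.916 = 1403.72.
Because errors are independent across components, Cov(Tᵢ,Tⱼ) = Cov(Xᵢ,Xⱼ); the off-diagonal part of the true-score variance is the same as above.
True-score variance = [0.3²·14²·0.78 + 2²·17.3²·0.78] + 188.916 = 947.544 + 188.916 = 1136.46.
Reliability = 1136.46 / 1403.72 = 0.8096.

0.8096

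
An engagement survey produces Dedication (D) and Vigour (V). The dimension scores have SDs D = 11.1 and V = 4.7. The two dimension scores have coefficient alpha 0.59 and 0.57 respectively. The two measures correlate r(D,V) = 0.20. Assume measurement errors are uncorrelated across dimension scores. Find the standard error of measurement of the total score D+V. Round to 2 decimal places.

Var(total) = 145.3 + 20.868 = 166.168.
True-score variance = 85.2852 + 20.868 = 106.153, so reliability = 0.6388.
Error variance = 166.168 − 106.153 = 60.0148; SEM = √60.0148 = 7.75.

7.75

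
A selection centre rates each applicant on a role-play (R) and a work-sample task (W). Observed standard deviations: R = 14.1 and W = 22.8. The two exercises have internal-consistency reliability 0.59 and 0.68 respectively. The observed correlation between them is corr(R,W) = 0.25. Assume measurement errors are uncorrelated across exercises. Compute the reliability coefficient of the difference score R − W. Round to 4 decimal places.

Var(R−W) = 14.1² + 22.8² − 2·14.1·22.8·0.25 = 718.65 − 160.74 = 557.91.
Because errors are independent across components, Cov(Tᵢ,Tⱼ) = Cov(Xᵢ,Xⱼ); the off-diagonal part of the true-score variance is the same as above.
True-score variance = [14.1²·0.59 + 22.8²·0.68] − 160.74 = 470.789 − 160.74 = 310.049.
Reliability = 310.049 / 557.91 = 0.5557.

0.5557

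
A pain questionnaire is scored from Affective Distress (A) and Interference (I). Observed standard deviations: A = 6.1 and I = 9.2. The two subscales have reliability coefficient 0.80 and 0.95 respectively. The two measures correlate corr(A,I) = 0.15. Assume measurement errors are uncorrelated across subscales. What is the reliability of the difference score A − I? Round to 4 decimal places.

Var(A−I) = 6.1² + 9.2² − 2·6.1·9.2·0.15 = 121.85 − 16.836 = 105.014.
Because errors are independent across components, Cov(Tᵢ,Tⱼ) = Cov(Xᵢ,Xⱼ); the off-diagonal part of the true-score variance is the same as above.
True-score variance = [6.1²·0.80 + 9.2²·0.95] − 16.836 = 110.176 − 16.836 = 93.34.
Reliability = 93.34 / 105.014 = 0.8888.

0.8888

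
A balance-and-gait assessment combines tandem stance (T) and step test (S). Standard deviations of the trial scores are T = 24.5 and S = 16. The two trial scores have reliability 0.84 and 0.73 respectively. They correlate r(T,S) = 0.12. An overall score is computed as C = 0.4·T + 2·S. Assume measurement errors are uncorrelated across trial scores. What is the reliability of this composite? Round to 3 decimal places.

0.756

Var(C) = 0.4²·24.5² + 2²·16² + 2·[0.8·24.5·16·0.12] = 1120.04 + 75.264 = 1195.3.
With uncorrelated errors the cross-covariances are all true-score covariance, so they carry over unchanged; only the diagonal terms shrink to ρᵢσᵢ².
True-score variance = [0.4²·24.5²·0.84 + 2²·16²·0.73] + 75.264 = 828.194 + 75.264 = 903.458.
Reliability = 903.458 / 1195.3 = 0.756.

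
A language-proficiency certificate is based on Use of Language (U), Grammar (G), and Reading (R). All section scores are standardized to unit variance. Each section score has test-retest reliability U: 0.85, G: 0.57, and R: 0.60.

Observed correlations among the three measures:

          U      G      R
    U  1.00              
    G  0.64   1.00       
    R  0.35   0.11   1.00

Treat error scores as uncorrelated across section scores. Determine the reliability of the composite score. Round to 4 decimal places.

Var(U+G+R) = 3 + 2·[0.64 + 0.35 + 0.11] = 3 + 2.2 = 5.2.
Under uncorrelated errors the observed covariances equal the true-score covariances, so only the own-variance terms attenuate.
True-score variance = [0.85 + 0.57 + 0.60] + 2.2 = 2.02 + 2.2 = 4.22.
Reliability = 4.22 / 5.2 = 0.8115.

0.8115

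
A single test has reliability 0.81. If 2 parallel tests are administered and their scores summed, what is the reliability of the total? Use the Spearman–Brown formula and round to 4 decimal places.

ρ_k = kρ / (1 + (k−1)ρ) = 2·0.81 / (1 + 1·0.81) = 1.620 / 1.810 = 0.8950.

0.8950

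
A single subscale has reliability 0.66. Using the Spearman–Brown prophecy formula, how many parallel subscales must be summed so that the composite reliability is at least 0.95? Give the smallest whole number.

k ≥ ρ*(1−ρ₁)/(ρ₁(1−ρ*)) = 0.95·0.34 / (0.66·0.05) = 9.788.
Smallest integer k = 10.

10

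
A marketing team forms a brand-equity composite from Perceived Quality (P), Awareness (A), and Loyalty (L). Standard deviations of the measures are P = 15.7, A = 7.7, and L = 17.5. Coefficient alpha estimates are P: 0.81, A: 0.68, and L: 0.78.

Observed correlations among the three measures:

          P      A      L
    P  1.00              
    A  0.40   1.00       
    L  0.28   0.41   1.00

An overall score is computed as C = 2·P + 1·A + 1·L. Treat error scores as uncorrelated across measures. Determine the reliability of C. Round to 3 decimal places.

Var(C) = 2²·15.7² + 7.7² + 17.5² + 2·[2·15.7·7.7·0.40 + 2·15.7·17.5·0.28 + 7.7·17.5·0.41] = 1351.5 + 611.639 = 1963.14.
Because errors are independent across components, Cov(Tᵢ,Tⱼ) = Cov(Xᵢ,Xⱼ); the off-diagonal part of the true-score variance is the same as above.
True-score variance = [2²·15.7²·0.81 + 7.7²·0.68 + 17.5²·0.78] + 611.639 = 1077.82 + 611.639 = 1689.46.
Reliability = 1689.46 / 1963.14 = 0.861.

0.861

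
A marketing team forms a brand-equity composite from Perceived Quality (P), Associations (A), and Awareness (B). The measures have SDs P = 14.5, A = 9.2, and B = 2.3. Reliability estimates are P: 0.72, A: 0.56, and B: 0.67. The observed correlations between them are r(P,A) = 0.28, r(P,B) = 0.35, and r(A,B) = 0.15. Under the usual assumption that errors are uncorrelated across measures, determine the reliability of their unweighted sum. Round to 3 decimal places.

Var(P+A+B) = 14.5² + 9.2² + 2.3² + 2·[14.5·9.2·0.28 + 14.5·2.3·0.35 + 9.2·2.3·0.15] = 300.18 + 104.397 = 404.577.
Because errors are independent across components, Cov(Tᵢ,Tⱼ) = Cov(Xᵢ,Xⱼ); the off-diagonal part of the true-score variance is the same as above.
True-score variance = [14.5²·0.72 + 9.2²·0.56 + 2.3²·0.67] + 104.397 = 202.323 + 104.397 = 306.72.
Reliability = 306.72 / 404.577 = 0.758.

0.758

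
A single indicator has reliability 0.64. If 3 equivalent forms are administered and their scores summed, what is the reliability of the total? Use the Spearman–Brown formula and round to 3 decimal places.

ρ_k = kρ / (1 + (k−1)ρ) = 3·0.64 / (1 + 2·0.64) = 1.920 / 2.280 = 0.842.

0.842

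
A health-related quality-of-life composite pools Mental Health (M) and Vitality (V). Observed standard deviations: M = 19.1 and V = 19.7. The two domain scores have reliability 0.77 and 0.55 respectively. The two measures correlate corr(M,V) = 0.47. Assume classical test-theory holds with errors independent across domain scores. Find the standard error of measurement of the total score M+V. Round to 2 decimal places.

Var(total) = 752.9 + 353.694 = 1106.59.
True-score variance = 494.353 + 353.694 = 848.047, so reliability = 0.7664.
Error variance = 1106.59 − 848.047 = 258.547; SEM = √258.547 = 16.08.

16.08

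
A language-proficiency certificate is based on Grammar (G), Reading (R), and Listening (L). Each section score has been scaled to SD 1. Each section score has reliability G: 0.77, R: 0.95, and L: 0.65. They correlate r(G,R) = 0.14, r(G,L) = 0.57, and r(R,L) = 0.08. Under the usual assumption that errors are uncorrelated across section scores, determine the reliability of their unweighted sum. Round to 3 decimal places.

0.862

Var(G+R+L) = 3 + 2·[0.14 + 0.57 + 0.08] = 3 + 1.58 = 4.58.
Because errors are independent across components, Cov(Tᵢ,Tⱼ) = Cov(Xᵢ,Xⱼ); the off-diagonal part of the true-score variance is the same as above.
True-score variance = [0.77 + 0.95 + 0.65] + 1.58 = 2.37 + 1.58 = 3.95.
Reliability = 3.95 / 4.58 = 0.862.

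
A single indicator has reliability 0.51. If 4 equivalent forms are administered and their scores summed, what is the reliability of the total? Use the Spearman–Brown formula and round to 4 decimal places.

0.8063

ρ_k = kρ / (1 + (k−1)ρ) = 4·0.51 / (1 + 3·0.51) = 2.040 / 2.530 = 0.8063.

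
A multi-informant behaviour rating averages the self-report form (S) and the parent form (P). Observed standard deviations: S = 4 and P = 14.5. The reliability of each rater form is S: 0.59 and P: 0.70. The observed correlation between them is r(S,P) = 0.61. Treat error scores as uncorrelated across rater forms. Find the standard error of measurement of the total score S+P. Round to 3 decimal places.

8.345

Var(total) = 226.25 + 70.76 = 297.01.
True-score variance = 156.615 + 70.76 = 227.375, so reliability = 0.7655.
Error variance = 297.01 − 227.375 = 69.635; SEM = √69.635 = 8.345.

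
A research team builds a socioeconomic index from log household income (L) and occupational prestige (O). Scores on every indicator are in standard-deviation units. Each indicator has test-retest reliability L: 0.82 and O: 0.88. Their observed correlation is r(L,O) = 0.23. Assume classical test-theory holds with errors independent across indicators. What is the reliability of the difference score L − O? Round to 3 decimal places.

Var(L−O) = 1 + 1 − 2·0.23 = 2 − 0.46 = 1.54.
With uncorrelated errors the cross-covariances are all true-score covariance, so they carry over unchanged; only the diagonal terms shrink to ρᵢσᵢ².
True-score variance = [0.82 + 0.88] − 0.46 = 1.7 − 0.46 = 1.24.
Reliability = 1.24 / 1.54 = 0.805.

0.805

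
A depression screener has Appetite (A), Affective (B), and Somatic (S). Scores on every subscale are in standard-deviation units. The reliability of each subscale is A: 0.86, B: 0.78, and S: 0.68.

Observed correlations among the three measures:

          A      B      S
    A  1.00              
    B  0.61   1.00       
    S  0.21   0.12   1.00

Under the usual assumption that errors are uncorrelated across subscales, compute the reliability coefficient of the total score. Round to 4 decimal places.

Var(A+B+S) = 3 + 2·[0.61 + 0.21 + 0.12] = 3 + 1.88 = 4.88.
Because errors are independent across components, Cov(Tᵢ,Tⱼ) = Cov(Xᵢ,Xⱼ); the off-diagonal part of the true-score variance is the same as above.
True-score variance = [0.86 + 0.78 + 0.68] + 1.88 = 2.32 + 1.88 = 4.2.
Reliability = 4.2 / 4.88 = 0.8607.

0.8607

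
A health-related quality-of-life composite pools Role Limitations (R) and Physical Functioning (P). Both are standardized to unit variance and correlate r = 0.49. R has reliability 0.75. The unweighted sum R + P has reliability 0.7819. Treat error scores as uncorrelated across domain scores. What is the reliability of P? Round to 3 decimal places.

Var(R+P) = 2 + 2·0.49 = 2.980.
True-score variance = ρ_R + ρ_P + 2·0.49, so 0.7819 = (0.75 + ρ_P + 0.98) / 2.980.
ρ_P = 0.7819·2.980 − 0.75 − 0.98 = 0.600.

0.600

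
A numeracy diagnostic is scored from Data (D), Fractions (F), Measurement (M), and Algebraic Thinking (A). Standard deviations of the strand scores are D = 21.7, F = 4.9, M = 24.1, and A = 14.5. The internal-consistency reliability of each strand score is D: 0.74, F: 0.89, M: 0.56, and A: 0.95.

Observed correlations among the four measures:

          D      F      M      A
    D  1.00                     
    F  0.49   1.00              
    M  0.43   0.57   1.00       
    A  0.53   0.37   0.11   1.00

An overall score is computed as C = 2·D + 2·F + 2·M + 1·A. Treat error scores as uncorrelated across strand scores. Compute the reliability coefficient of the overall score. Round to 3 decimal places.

Var(C) = 2²·21.7² + 2²·4.9² + 2²·24.1² + 14.5² + 2·[4·21.7·4.9·0.49 + 4·21.7·24.1·0.43 + 2·21.7·14.5·0.53 + 4·4.9·24.1·0.57 + 2·4.9·14.5·0.37 + 2·24.1·14.5·0.11] = 4513.09 + 3680.29 = 8193.38.
Under uncorrelated errors the observed covariances equal the true-score covariances, so only the own-variance terms attenuate.
True-score variance = [2²·21.7²·0.74 + 2²·4.9²·0.89 + 2²·24.1²·0.56 + 14.5²·0.95] + 3680.29 = 2980.06 + 3680.29 = 6660.35.
Reliability = 6660.35 / 8193.38 = 0.813.

0.813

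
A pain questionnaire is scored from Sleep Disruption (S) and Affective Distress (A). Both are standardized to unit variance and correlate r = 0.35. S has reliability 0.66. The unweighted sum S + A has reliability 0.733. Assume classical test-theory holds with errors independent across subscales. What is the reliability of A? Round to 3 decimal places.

Var(S+A) = 2 + 2·0.35 = 2.700.
True-score variance = ρ_S + ρ_A + 2·0.35, so 0.733 = (0.66 + ρ_A + 0.70) / 2.700.
ρ_A = 0.733·2.700 − 0.66 − 0.70 = 0.619.

0.619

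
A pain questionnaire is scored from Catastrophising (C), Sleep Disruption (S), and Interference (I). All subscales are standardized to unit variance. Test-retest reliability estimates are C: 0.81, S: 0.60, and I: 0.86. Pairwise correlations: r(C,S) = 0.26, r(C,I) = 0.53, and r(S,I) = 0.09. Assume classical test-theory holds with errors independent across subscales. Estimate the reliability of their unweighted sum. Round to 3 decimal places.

Var(C+S+I) = 3 + 2·[0.26 + 0.53 + 0.09] = 3 + 1.76 = 4.76.
Because errors are independent across components, Cov(Tᵢ,Tⱼ) = Cov(Xᵢ,Xⱼ); the off-diagonal part of the true-score variance is the same as above.
True-score variance = [0.81 + 0.60 + 0.86] + 1.76 = 2.27 + 1.76 = 4.03.
Reliability = 4.03 / 4.76 = 0.847.

0.847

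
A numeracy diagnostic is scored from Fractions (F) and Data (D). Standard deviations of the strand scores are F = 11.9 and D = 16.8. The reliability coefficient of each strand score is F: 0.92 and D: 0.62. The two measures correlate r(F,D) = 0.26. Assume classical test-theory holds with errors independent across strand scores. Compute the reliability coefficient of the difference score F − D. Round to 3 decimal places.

Var(F−D) = 11.9² + 16.8² − 2·11.9·16.8·0.26 = 423.85 − 103.958 = 319.892.
With uncorrelated errors the cross-covariances are all true-score covariance, so they carry over unchanged; only the diagonal terms shrink to ρᵢσᵢ².
True-score variance = [11.9²·0.92 + 16.8²·0.62] − 103.958 = 305.27 − 103.958 = 201.312.
Reliability = 201.312 / 319.892 = 0.629.

0.629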